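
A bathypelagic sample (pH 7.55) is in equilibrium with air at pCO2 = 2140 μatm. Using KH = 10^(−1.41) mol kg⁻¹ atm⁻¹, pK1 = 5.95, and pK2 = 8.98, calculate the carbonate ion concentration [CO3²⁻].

[CO3²⁻] = 0.123 mmol/kg

[CO2*] = KH · pCO2 = 10^(−1.41) × 2140×10^-6 = 8.326×10^-5 mol/kg
α₀ = 1/(1 + K1/[H⁺] + K1K2/[H⁺]²) = 1/(1 + 10^+1.60 + 10^+0.17) = 0.02365
DIC = [CO2*]/α₀ = 8.326×10^-5 / 0.02365 = 3.521 mmol/kg
[CO3²⁻] = α₂·DIC; α₂ = 0.03498, so [CO3²⁻] = 0.03498 × 3.521 = 0.123 mmol/kg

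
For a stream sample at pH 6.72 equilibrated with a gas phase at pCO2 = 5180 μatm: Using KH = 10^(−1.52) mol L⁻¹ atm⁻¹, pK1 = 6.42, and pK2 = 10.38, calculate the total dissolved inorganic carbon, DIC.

DIC = 0.469 mmol/L

[CO2*] = KH · pCO2 = 10^(−1.52) × 5180×10^-6 = 1.564×10^-4 mol/L
α₀ = 1/(1 + K1/[H⁺] + K1K2/[H⁺]²) = 1/(1 + 10^+0.30 + 10^-3.36) = 0.3338
DIC = [CO2*]/α₀ = 1.564×10^-4 / 0.3338 = 0.469 mmol/L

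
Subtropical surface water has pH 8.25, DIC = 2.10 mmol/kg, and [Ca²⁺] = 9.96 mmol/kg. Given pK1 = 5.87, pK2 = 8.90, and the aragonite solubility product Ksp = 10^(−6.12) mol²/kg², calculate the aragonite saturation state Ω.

α₂ = 1 / (1 + [H⁺]/K2 + [H⁺]²/(K1K2)) = 1 / (1 + 10^+0.65 + 10^-1.73)
   = 1 / (1 + 4.4668 + 0.018621) = 1/5.4855 = 0.1823
[CO3²⁻] = α₂ × DIC = 0.1823 × 2.10 = 0.3828 mmol/kg
Ksp = 10^(−6.12) = 7.586×10^-7
Ω = [Ca²⁺][CO3²⁻]/Ksp = (9.96×10^-3)(3.828×10^-4) / 7.586×10^-7 = 5.03

Ω = 5.03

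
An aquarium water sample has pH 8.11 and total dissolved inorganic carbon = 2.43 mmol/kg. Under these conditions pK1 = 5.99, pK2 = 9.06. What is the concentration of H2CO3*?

α₀ = 1 / (1 + K1/[H⁺] + K1K2/[H⁺]²) = 1 / (1 + 10^+2.12 + 10^+1.17)
   = 1 / (1 + 131.83 + 14.791) = 1/147.62 = 0.006774
[CO2*] = α₀ × DIC = 0.006774 × 2.43 = 0.0165 mmol/kg = 16.5 μmol/kg

[CO2*] = 16.5 μmol/kg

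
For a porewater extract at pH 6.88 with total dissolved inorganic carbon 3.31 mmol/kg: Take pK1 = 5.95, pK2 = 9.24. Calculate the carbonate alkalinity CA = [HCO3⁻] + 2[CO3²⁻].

CA = 2.98 mmol/kg

CA = [HCO3⁻] + 2[CO3²⁻] = (α₁ + 2α₂)·DIC
At pH 6.88: [H⁺]/K1 = 10^-0.93 = 0.11749, K2/[H⁺] = 10^-2.36 = 0.0043652
α₁ = 1/(1 + 0.11749 + 0.0043652) = 1/1.1219 = 0.8914; α₂ = α₁·K2/[H⁺] = 0.003891
α₁ + 2α₂ = 0.8992
CA = 0.8992 × 3.31 = 2.98 mmol/kg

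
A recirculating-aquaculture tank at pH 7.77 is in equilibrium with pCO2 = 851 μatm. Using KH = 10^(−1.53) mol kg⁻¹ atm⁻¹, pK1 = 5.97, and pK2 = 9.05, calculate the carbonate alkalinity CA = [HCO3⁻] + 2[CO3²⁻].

CA = 1.75 mmol/kg

[CO2*] = KH · pCO2 = 10^(−1.53) × 851×10^-6 = 2.511×10^-5 mol/kg
α₀ = 1/(1 + K1/[H⁺] + K1K2/[H⁺]²) = 1/(1 + 10^+1.80 + 10^+0.52) = 0.01484
DIC = [CO2*]/α₀ = 2.511×10^-5 / 0.01484 = 1.693 mmol/kg
CA = (α₁ + 2α₂)·DIC = (0.9360 + 2×0.04912) × 1.693 = 1.75 mmol/kg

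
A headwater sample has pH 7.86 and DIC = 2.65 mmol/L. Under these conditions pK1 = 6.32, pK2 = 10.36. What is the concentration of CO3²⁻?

α₂ = 1 / (1 + [H⁺]/K2 + [H⁺]²/(K1K2)) = 1 / (1 + 10^+2.50 + 10^+0.96)
   = 1 / (1 + 316.23 + 9.1201) = 1/326.35 = 0.003064
[CO3²⁻] = α₂ × DIC = 0.003064 × 2.65 = 0.00812 mmol/L = 8.12 μmol/L

[CO3²⁻] = 8.12 μmol/L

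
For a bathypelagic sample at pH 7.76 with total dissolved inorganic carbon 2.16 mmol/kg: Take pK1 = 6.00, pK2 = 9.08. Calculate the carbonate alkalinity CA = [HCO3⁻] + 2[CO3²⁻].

CA = [HCO3⁻] + 2[CO3²⁻] = (α₁ + 2α₂)·DIC
At pH 7.76: [H⁺]/K1 = 10^-1.76 = 0.017378, K2/[H⁺] = 10^-1.32 = 0.047863
α₁ = 1/(1 + 0.017378 + 0.047863) = 1/1.0652 = 0.9388; α₂ = α₁·K2/[H⁺] = 0.04493
α₁ + 2α₂ = 1.0286
CA = 1.0286 × 2.16 = 2.22 mmol/kg

CA = 2.22 mmol/kg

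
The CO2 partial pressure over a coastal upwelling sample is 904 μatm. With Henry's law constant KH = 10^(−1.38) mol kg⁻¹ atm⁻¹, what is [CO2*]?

[CO2*] = 37.7 μmol/kg

KH = 10^(−1.38) = 4.169×10^-2 mol kg⁻¹ atm⁻¹
[CO2*] = KH · pCO2 = 4.169×10^-2 × 904×10^-6 atm = 3.77×10^-5 mol/kg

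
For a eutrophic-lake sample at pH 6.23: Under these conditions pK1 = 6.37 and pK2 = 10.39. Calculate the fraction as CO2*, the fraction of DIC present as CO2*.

α₀ = 1 / (1 + K1/[H⁺] + K1K2/[H⁺]²) = 1 / (1 + 10^-0.14 + 10^-4.30)
   = 1 / (1 + 0.72444 + 5.0119×10^-5) = 1/1.7245 = 0.5799

α₀ = 0.580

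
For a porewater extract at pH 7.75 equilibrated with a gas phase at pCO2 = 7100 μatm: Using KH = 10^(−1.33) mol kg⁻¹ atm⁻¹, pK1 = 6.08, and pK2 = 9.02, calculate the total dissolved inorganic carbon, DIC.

[CO2*] = KH · pCO2 = 10^(−1.33) × 7100×10^-6 = 3.321×10^-4 mol/kg
α₀ = 1/(1 + K1/[H⁺] + K1K2/[H⁺]²) = 1/(1 + 10^+1.67 + 10^+0.40) = 0.01989
DIC = [CO2*]/α₀ = 3.321×10^-4 / 0.01989 = 16.7 mmol/kg

DIC = 16.7 mmol/kg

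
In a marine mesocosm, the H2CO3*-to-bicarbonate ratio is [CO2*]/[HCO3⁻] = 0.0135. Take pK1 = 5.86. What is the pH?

From K1 = [H⁺][HCO3⁻]/[CO2*]:  pH = pK1 − log₁₀([CO2*]/[HCO3⁻])
log₁₀(0.0135) = -1.870
pH = 5.86 − (-1.870) = 7.73

pH = 7.73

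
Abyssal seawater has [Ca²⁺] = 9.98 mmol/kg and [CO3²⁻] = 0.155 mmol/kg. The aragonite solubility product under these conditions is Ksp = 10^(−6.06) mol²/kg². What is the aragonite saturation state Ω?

Ksp = 10^(−6.06) = 8.710×10^-7
Ω = [Ca²⁺][CO3²⁻]/Ksp = (9.98×10^-3)(0.155×10^-3) / 8.710×10^-7 = 1.78

Ω = 1.78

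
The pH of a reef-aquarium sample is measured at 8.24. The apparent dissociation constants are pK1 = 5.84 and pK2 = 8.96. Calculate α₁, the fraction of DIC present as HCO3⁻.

α₁ = 0.837

α₁ = 1 / (1 + [H⁺]/K1 + K2/[H⁺]) = 1 / (1 + 10^-2.40 + 10^-0.72)
   = 1 / (1 + 0.0039811 + 0.19055) = 1/1.1945 = 0.8372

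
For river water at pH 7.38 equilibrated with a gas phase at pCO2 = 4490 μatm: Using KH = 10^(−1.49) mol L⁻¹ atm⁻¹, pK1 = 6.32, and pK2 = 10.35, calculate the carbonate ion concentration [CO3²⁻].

[CO3²⁻] = 1.79 μmol/L

[CO2*] = KH · pCO2 = 10^(−1.49) × 4490×10^-6 = 1.453×10^-4 mol/L
α₀ = 1/(1 + K1/[H⁺] + K1K2/[H⁺]²) = 1/(1 + 10^+1.06 + 10^-1.91) = 0.08004
DIC = [CO2*]/α₀ = 1.453×10^-4 / 0.08004 = 1.815 mmol/L
[CO3²⁻] = α₂·DIC; α₂ = 0.0009847, so [CO3²⁻] = 0.0009847 × 1.815 = 0.00179 mmol/L = 1.79 μmol/L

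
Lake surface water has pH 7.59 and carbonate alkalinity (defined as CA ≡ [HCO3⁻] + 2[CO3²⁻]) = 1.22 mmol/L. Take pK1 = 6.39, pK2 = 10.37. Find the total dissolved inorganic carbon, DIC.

CA = [HCO3⁻] + 2[CO3²⁻] = (α₁ + 2α₂)·DIC
At pH 7.59: [H⁺]/K1 = 10^-1.20 = 0.063096, K2/[H⁺] = 10^-2.78 = 0.0016596
α₁ = 1/(1 + 0.063096 + 0.0016596) = 1/1.0648 = 0.9392; α₂ = α₁·K2/[H⁺] = 0.001559
α₁ + 2α₂ = 0.9423
DIC = CA / (α₁ + 2α₂) = 1.22 / 0.9423 = 1.29 mmol/L

DIC = 1.29 mmol/L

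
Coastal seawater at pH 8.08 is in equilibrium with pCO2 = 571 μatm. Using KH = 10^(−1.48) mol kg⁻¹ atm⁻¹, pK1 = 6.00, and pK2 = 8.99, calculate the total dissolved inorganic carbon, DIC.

DIC = 2.57 mmol/kg

[CO2*] = KH · pCO2 = 10^(−1.48) × 571×10^-6 = 1.891×10^-5 mol/kg
α₀ = 1/(1 + K1/[H⁺] + K1K2/[H⁺]²) = 1/(1 + 10^+2.08 + 10^+1.17) = 0.007352
DIC = [CO2*]/α₀ = 1.891×10^-5 / 0.007352 = 2.57 mmol/kg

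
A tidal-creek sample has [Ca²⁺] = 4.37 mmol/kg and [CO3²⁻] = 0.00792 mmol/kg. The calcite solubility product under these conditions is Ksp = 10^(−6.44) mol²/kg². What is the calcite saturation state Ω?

Ω = 0.0953

Ksp = 10^(−6.44) = 3.631×10^-7
Ω = [Ca²⁺][CO3²⁻]/Ksp = (4.37×10^-3)(0.00792×10^-3) / 3.631×10^-7 = 0.0953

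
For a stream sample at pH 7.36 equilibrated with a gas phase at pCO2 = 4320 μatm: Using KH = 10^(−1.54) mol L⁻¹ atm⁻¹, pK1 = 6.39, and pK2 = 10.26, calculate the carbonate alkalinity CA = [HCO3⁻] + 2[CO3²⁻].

CA = 1.17 mmol/L

[CO2*] = KH · pCO2 = 10^(−1.54) × 4320×10^-6 = 1.246×10^-4 mol/L
α₀ = 1/(1 + K1/[H⁺] + K1K2/[H⁺]²) = 1/(1 + 10^+0.97 + 10^-1.93) = 0.09667
DIC = [CO2*]/α₀ = 1.246×10^-4 / 0.09667 = 1.289 mmol/L
CA = (α₁ + 2α₂)·DIC = (0.9022 + 2×0.001136) × 1.289 = 1.17 mmol/L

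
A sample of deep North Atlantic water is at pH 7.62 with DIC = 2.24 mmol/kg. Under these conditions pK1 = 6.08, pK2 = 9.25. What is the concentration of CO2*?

α₀ = 1 / (1 + K1/[H⁺] + K1K2/[H⁺]²) = 1 / (1 + 10^+1.54 + 10^-0.09)
   = 1 / (1 + 34.674 + 0.81283) = 1/36.487 = 0.02741
[CO2*] = α₀ × DIC = 0.02741 × 2.24 = 0.0614 mmol/kg

[CO2*] = 0.0614 mmol/kg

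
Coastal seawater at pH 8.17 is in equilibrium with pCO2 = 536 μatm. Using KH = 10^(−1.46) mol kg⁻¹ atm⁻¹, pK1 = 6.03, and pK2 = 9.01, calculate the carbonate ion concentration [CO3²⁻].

[CO3²⁻] = 0.371 mmol/kg

[CO2*] = KH · pCO2 = 10^(−1.46) × 536×10^-6 = 1.859×10^-5 mol/kg
α₀ = 1/(1 + K1/[H⁺] + K1K2/[H⁺]²) = 1/(1 + 10^+2.14 + 10^+1.30) = 0.006290
DIC = [CO2*]/α₀ = 1.859×10^-5 / 0.006290 = 2.955 mmol/kg
[CO3²⁻] = α₂·DIC; α₂ = 0.1255, so [CO3²⁻] = 0.1255 × 2.955 = 0.371 mmol/kg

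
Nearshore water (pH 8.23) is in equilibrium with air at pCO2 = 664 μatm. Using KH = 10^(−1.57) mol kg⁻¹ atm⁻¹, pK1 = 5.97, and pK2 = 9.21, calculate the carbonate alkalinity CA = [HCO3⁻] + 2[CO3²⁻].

[CO2*] = KH · pCO2 = 10^(−1.57) × 664×10^-6 = 1.787×10^-5 mol/kg
α₀ = 1/(1 + K1/[H⁺] + K1K2/[H⁺]²) = 1/(1 + 10^+2.26 + 10^+1.28) = 0.004950
DIC = [CO2*]/α₀ = 1.787×10^-5 / 0.004950 = 3.611 mmol/kg
CA = (α₁ + 2α₂)·DIC = (0.9007 + 2×0.09432) × 3.611 = 3.93 mmol/kg

CA = 3.93 mmol/kg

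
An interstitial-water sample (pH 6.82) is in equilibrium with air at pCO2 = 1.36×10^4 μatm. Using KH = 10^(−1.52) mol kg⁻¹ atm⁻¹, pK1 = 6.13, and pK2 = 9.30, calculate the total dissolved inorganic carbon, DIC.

[CO2*] = KH · pCO2 = 10^(−1.52) × 1.36×10^4×10^-6 = 4.107×10^-4 mol/kg
α₀ = 1/(1 + K1/[H⁺] + K1K2/[H⁺]²) = 1/(1 + 10^+0.69 + 10^-1.79) = 0.1691
DIC = [CO2*]/α₀ = 4.107×10^-4 / 0.1691 = 2.43 mmol/kg

DIC = 2.43 mmol/kg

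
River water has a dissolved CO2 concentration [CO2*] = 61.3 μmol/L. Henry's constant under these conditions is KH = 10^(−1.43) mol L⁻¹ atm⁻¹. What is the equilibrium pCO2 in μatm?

KH = 10^(−1.43) = 3.715×10^-2 mol L⁻¹ atm⁻¹
pCO2 = [CO2*]/KH = 61.3×10^-6 / 3.715×10^-2 = 1.65×10^-3 atm = 1650 μatm

pCO2 = 1650 μatm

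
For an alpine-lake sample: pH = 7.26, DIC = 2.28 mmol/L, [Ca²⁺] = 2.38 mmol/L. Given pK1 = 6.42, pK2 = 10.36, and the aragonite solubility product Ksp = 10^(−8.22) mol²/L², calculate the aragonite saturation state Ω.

α₂ = 1 / (1 + [H⁺]/K2 + [H⁺]²/(K1K2)) = 1 / (1 + 10^+3.10 + 10^+2.26)
   = 1 / (1 + 1258.9 + 181.97) = 1/1441.9 = 0.0006935
[CO3²⁻] = α₂ × DIC = 0.0006935 × 2.28 = 0.001581 mmol/L = 1.581 μmol/L
Ksp = 10^(−8.22) = 6.026×10^-9
Ω = [Ca²⁺][CO3²⁻]/Ksp = (2.38×10^-3)(1.581×10^-6) / 6.026×10^-9 = 0.625

Ω = 0.625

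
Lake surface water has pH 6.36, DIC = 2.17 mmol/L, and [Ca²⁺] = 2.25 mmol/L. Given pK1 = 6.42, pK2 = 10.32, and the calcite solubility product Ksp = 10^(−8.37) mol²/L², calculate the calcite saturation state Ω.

α₂ = 1 / (1 + [H⁺]/K2 + [H⁺]²/(K1K2)) = 1 / (1 + 10^+3.96 + 10^+4.02)
   = 1 / (1 + 9120.1 + 1.0471×10^4) = 1/1.9592×10^4 = 5.104×10^-5
[CO3²⁻] = α₂ × DIC = 5.104×10^-5 × 2.17 = 0.0001108 mmol/L = 0.1108 μmol/L
Ksp = 10^(−8.37) = 4.266×10^-9
Ω = [Ca²⁺][CO3²⁻]/Ksp = (2.25×10^-3)(1.108×10^-7) / 4.266×10^-9 = 0.0584

Ω = 0.0584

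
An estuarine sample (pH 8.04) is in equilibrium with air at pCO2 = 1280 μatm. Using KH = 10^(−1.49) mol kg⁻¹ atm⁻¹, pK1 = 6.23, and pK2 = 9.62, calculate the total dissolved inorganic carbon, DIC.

DIC = 2.79 mmol/kg

[CO2*] = KH · pCO2 = 10^(−1.49) × 1280×10^-6 = 4.142×10^-5 mol/kg
α₀ = 1/(1 + K1/[H⁺] + K1K2/[H⁺]²) = 1/(1 + 10^+1.81 + 10^+0.23) = 0.01487
DIC = [CO2*]/α₀ = 4.142×10^-5 / 0.01487 = 2.79 mmol/kg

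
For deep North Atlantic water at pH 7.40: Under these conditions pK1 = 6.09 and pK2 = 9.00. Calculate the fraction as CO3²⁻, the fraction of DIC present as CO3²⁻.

α₂ = 1 / (1 + [H⁺]/K2 + [H⁺]²/(K1K2)) = 1 / (1 + 10^+1.60 + 10^+0.29)
   = 1 / (1 + 39.811 + 1.9498) = 1/42.761 = 0.02339

α₂ = 0.0234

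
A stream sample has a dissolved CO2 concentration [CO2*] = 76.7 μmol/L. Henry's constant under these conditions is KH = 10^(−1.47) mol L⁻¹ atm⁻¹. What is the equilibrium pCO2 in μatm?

pCO2 = 2260 μatm

KH = 10^(−1.47) = 3.388×10^-2 mol L⁻¹ atm⁻¹
pCO2 = [CO2*]/KH = 76.7×10^-6 / 3.388×10^-2 = 2.26×10^-3 atm = 2260 μatm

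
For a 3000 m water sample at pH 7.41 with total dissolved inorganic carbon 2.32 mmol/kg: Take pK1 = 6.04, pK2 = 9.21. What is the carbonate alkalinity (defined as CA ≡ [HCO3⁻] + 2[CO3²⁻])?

CA = [HCO3⁻] + 2[CO3²⁻] = (α₁ + 2α₂)·DIC
At pH 7.41: [H⁺]/K1 = 10^-1.37 = 0.042658, K2/[H⁺] = 10^-1.80 = 0.015849
α₁ = 1/(1 + 0.042658 + 0.015849) = 1/1.0585 = 0.9447; α₂ = α₁·K2/[H⁺] = 0.01497
α₁ + 2α₂ = 0.9747
CA = 0.9747 × 2.32 = 2.26 mmol/kg

CA = 2.26 mmol/kg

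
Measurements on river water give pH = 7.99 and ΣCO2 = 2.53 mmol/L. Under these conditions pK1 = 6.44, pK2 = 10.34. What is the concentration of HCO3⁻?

[HCO3⁻] = 2.45 mmol/L

α₁ = 1 / (1 + [H⁺]/K1 + K2/[H⁺]) = 1 / (1 + 10^-1.55 + 10^-2.35)
   = 1 / (1 + 0.028184 + 0.0044668) = 1/1.0327 = 0.9684
[HCO3⁻] = α₁ × DIC = 0.9684 × 2.53 = 2.45 mmol/L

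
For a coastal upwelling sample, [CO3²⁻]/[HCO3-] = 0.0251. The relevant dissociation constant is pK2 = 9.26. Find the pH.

From K2 = [H⁺][CO3²⁻]/[HCO3-]:  pH = pK2 + log₁₀([CO3²⁻]/[HCO3-])
log₁₀(0.0251) = -1.600
pH = 9.26 + (-1.600) = 7.66

pH = 7.66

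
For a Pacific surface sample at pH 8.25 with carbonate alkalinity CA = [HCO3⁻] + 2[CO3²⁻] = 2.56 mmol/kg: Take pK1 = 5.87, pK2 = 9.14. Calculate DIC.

DIC = 2.31 mmol/kg

CA = [HCO3⁻] + 2[CO3²⁻] = (α₁ + 2α₂)·DIC
At pH 8.25: [H⁺]/K1 = 10^-2.38 = 0.0041687, K2/[H⁺] = 10^-0.89 = 0.12882
α₁ = 1/(1 + 0.0041687 + 0.12882) = 1/1.1330 = 0.8826; α₂ = α₁·K2/[H⁺] = 0.1137
α₁ + 2α₂ = 1.1100
DIC = CA / (α₁ + 2α₂) = 2.56 / 1.1100 = 2.31 mmol/kg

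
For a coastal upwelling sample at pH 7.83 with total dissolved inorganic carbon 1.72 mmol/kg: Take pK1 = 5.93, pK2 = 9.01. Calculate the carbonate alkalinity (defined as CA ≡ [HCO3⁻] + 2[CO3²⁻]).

CA = 1.81 mmol/kg

CA = [HCO3⁻] + 2[CO3²⁻] = (α₁ + 2α₂)·DIC
At pH 7.83: [H⁺]/K1 = 10^-1.90 = 0.012589, K2/[H⁺] = 10^-1.18 = 0.066069
α₁ = 1/(1 + 0.012589 + 0.066069) = 1/1.0787 = 0.9271; α₂ = α₁·K2/[H⁺] = 0.06125
α₁ + 2α₂ = 1.0496
CA = 1.0496 × 1.72 = 1.81 mmol/kg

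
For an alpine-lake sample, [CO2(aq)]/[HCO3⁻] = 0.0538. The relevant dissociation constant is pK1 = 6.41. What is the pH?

pH = 7.68

From K1 = [H⁺][HCO3⁻]/[CO2(aq)]:  pH = pK1 − log₁₀([CO2(aq)]/[HCO3⁻])
log₁₀(0.0538) = -1.269
pH = 6.41 − (-1.269) = 7.68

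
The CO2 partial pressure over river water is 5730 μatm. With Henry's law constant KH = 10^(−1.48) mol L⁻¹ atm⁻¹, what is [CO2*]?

[CO2*] = 190 μmol/L

KH = 10^(−1.48) = 3.311×10^-2 mol L⁻¹ atm⁻¹
[CO2*] = KH · pCO2 = 3.311×10^-2 × 5730×10^-6 atm = 1.90×10^-4 mol/L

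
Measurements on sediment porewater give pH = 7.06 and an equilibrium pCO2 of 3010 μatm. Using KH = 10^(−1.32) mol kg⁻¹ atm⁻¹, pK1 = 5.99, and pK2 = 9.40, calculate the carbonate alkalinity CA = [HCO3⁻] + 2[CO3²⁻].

CA = 1.71 mmol/kg

[CO2*] = KH · pCO2 = 10^(−1.32) × 3010×10^-6 = 1.441×10^-4 mol/kg
α₀ = 1/(1 + K1/[H⁺] + K1K2/[H⁺]²) = 1/(1 + 10^+1.07 + 10^-1.27) = 0.07811
DIC = [CO2*]/α₀ = 1.441×10^-4 / 0.07811 = 1.844 mmol/kg
CA = (α₁ + 2α₂)·DIC = (0.9177 + 2×0.004195) × 1.844 = 1.71 mmol/kg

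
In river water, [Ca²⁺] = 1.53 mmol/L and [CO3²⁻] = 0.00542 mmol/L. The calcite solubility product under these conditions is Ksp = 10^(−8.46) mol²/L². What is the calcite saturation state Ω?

Ksp = 10^(−8.46) = 3.467×10^-9
Ω = [Ca²⁺][CO3²⁻]/Ksp = (1.53×10^-3)(0.00542×10^-3) / 3.467×10^-9 = 2.39

Ω = 2.39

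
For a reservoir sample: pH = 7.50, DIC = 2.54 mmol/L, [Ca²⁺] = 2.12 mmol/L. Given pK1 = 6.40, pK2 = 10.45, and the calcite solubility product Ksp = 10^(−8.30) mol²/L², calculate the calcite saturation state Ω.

α₂ = 1 / (1 + [H⁺]/K2 + [H⁺]²/(K1K2)) = 1 / (1 + 10^+2.95 + 10^+1.85)
   = 1 / (1 + 891.25 + 70.795) = 1/963.05 = 0.001038
[CO3²⁻] = α₂ × DIC = 0.001038 × 2.54 = 0.002637 mmol/L = 2.637 μmol/L
Ksp = 10^(−8.30) = 5.012×10^-9
Ω = [Ca²⁺][CO3²⁻]/Ksp = (2.12×10^-3)(2.637×10^-6) / 5.012×10^-9 = 1.12

Ω = 1.12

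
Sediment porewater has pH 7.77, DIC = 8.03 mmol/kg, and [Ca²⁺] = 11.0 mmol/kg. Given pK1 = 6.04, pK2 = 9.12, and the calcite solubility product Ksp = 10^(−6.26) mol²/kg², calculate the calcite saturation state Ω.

Ω = 6.75

α₂ = 1 / (1 + [H⁺]/K2 + [H⁺]²/(K1K2)) = 1 / (1 + 10^+1.35 + 10^-0.38)
   = 1 / (1 + 22.387 + 0.41687) = 1/23.804 = 0.04201
[CO3²⁻] = α₂ × DIC = 0.04201 × 8.03 = 0.3373 mmol/kg
Ksp = 10^(−6.26) = 5.495×10^-7
Ω = [Ca²⁺][CO3²⁻]/Ksp = (11.0×10^-3)(3.373×10^-4) / 5.495×10^-7 = 6.75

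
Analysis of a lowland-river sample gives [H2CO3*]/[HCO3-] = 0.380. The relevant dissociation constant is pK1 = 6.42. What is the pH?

pH = 6.84

From K1 = [H⁺][HCO3-]/[H2CO3*]:  pH = pK1 − log₁₀([H2CO3*]/[HCO3-])
log₁₀(0.380) = -0.420
pH = 6.42 − (-0.420) = 6.84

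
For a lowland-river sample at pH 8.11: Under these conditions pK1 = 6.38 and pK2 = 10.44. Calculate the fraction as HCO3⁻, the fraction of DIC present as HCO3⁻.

α₁ = 1 / (1 + [H⁺]/K1 + K2/[H⁺]) = 1 / (1 + 10^-1.73 + 10^-2.33)
   = 1 / (1 + 0.018621 + 0.0046774) = 1/1.0233 = 0.9772

α₁ = 0.977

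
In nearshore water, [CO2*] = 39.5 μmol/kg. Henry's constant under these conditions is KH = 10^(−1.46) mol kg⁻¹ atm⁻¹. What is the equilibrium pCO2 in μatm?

KH = 10^(−1.46) = 3.467×10^-2 mol kg⁻¹ atm⁻¹
pCO2 = [CO2*]/KH = 39.5×10^-6 / 3.467×10^-2 = 1.14×10^-3 atm = 1140 μatm

pCO2 = 1140 μatm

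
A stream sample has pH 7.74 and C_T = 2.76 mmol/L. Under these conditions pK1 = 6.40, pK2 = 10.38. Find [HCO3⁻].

α₁ = 1 / (1 + [H⁺]/K1 + K2/[H⁺]) = 1 / (1 + 10^-1.34 + 10^-2.64)
   = 1 / (1 + 0.045709 + 0.0022909) = 1/1.0480 = 0.9542
[HCO3⁻] = α₁ × DIC = 0.9542 × 2.76 = 2.63 mmol/L

[HCO3⁻] = 2.63 mmol/L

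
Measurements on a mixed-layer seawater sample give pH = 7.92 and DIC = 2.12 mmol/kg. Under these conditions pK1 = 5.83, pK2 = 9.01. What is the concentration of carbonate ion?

α₂ = 1 / (1 + [H⁺]/K2 + [H⁺]²/(K1K2)) = 1 / (1 + 10^+1.09 + 10^-1.00)
   = 1 / (1 + 12.303 + 0.10000) = 1/13.403 = 0.07461
[CO3²⁻] = α₂ × DIC = 0.07461 × 2.12 = 0.158 mmol/kg

[CO3²⁻] = 0.158 mmol/kg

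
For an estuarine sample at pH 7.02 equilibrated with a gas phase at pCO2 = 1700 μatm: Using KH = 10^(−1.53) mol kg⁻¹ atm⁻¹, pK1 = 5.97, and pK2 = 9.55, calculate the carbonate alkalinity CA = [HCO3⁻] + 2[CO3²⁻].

CA = 0.566 mmol/kg

[CO2*] = KH · pCO2 = 10^(−1.53) × 1700×10^-6 = 5.017×10^-5 mol/kg
α₀ = 1/(1 + K1/[H⁺] + K1K2/[H⁺]²) = 1/(1 + 10^+1.05 + 10^-1.48) = 0.08161
DIC = [CO2*]/α₀ = 5.017×10^-5 / 0.08161 = 0.6148 mmol/kg
CA = (α₁ + 2α₂)·DIC = (0.9157 + 2×0.002702) × 0.6148 = 0.566 mmol/kg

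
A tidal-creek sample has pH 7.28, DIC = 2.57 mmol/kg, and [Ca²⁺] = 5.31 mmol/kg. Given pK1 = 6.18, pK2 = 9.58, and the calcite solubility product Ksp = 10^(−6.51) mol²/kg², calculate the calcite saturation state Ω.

Ω = 0.204

α₂ = 1 / (1 + [H⁺]/K2 + [H⁺]²/(K1K2)) = 1 / (1 + 10^+2.30 + 10^+1.20)
   = 1 / (1 + 199.53 + 15.849) = 1/216.38 = 0.004622
[CO3²⁻] = α₂ × DIC = 0.004622 × 2.57 = 0.01188 mmol/kg = 11.88 μmol/kg
Ksp = 10^(−6.51) = 3.090×10^-7
Ω = [Ca²⁺][CO3²⁻]/Ksp = (5.31×10^-3)(1.188×10^-5) / 3.090×10^-7 = 0.204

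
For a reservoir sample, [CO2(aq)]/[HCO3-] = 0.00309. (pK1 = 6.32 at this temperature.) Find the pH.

pH = 8.83

From K1 = [H⁺][HCO3-]/[CO2(aq)]:  pH = pK1 − log₁₀([CO2(aq)]/[HCO3-])
log₁₀(0.00309) = -2.510
pH = 6.32 − (-2.510) = 8.83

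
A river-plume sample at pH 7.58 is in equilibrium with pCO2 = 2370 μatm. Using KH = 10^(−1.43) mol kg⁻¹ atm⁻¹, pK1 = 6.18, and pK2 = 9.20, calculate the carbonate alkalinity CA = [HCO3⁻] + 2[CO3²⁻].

[CO2*] = KH · pCO2 = 10^(−1.43) × 2370×10^-6 = 8.805×10^-5 mol/kg
α₀ = 1/(1 + K1/[H⁺] + K1K2/[H⁺]²) = 1/(1 + 10^+1.40 + 10^-0.22) = 0.03742
DIC = [CO2*]/α₀ = 8.805×10^-5 / 0.03742 = 2.353 mmol/kg
CA = (α₁ + 2α₂)·DIC = (0.9400 + 2×0.02255) × 2.353 = 2.32 mmol/kg

CA = 2.32 mmol/kg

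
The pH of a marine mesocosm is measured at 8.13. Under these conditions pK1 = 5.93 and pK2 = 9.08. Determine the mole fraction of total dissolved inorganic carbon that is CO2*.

α₀ = 1 / (1 + K1/[H⁺] + K1K2/[H⁺]²) = 1 / (1 + 10^+2.20 + 10^+1.25)
   = 1 / (1 + 158.49 + 17.783) = 1/177.27 = 0.005641

α₀ = 0.00564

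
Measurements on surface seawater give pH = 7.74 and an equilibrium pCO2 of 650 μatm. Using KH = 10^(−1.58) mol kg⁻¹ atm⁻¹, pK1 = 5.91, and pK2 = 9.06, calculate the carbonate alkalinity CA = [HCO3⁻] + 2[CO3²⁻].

CA = 1.27 mmol/kg

[CO2*] = KH · pCO2 = 10^(−1.58) × 650×10^-6 = 1.710×10^-5 mol/kg
α₀ = 1/(1 + K1/[H⁺] + K1K2/[H⁺]²) = 1/(1 + 10^+1.83 + 10^+0.51) = 0.01392
DIC = [CO2*]/α₀ = 1.710×10^-5 / 0.01392 = 1.228 mmol/kg
CA = (α₁ + 2α₂)·DIC = (0.9410 + 2×0.04504) × 1.228 = 1.27 mmol/kg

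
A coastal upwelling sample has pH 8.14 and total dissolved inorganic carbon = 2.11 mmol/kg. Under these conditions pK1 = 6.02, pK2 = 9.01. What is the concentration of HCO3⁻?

α₁ = 1 / (1 + [H⁺]/K1 + K2/[H⁺]) = 1 / (1 + 10^-2.12 + 10^-0.87)
   = 1 / (1 + 0.0075858 + 0.13490) = 1/1.1425 = 0.8753
[HCO3⁻] = α₁ × DIC = 0.8753 × 2.11 = 1.85 mmol/kg

[HCO3⁻] = 1.85 mmol/kg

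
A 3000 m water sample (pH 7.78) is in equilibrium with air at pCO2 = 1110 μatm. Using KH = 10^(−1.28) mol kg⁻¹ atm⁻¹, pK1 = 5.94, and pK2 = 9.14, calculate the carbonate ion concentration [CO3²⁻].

[CO3²⁻] = 0.176 mmol/kg

[CO2*] = KH · pCO2 = 10^(−1.28) × 1110×10^-6 = 5.825×10^-5 mol/kg
α₀ = 1/(1 + K1/[H⁺] + K1K2/[H⁺]²) = 1/(1 + 10^+1.84 + 10^+0.48) = 0.01366
DIC = [CO2*]/α₀ = 5.825×10^-5 / 0.01366 = 4.264 mmol/kg
[CO3²⁻] = α₂·DIC; α₂ = 0.04125, so [CO3²⁻] = 0.04125 × 4.264 = 0.176 mmol/kg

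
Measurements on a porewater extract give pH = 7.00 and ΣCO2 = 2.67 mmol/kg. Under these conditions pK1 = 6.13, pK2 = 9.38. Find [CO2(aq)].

α₀ = 1 / (1 + K1/[H⁺] + K1K2/[H⁺]²) = 1 / (1 + 10^+0.87 + 10^-1.51)
   = 1 / (1 + 7.4131 + 0.030903) = 1/8.4440 = 0.1184
[CO2*] = α₀ × DIC = 0.1184 × 2.67 = 0.316 mmol/kg

[CO2*] = 0.316 mmol/kg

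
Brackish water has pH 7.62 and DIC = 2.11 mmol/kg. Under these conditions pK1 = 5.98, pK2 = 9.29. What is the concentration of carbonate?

α₂ = 1 / (1 + [H⁺]/K2 + [H⁺]²/(K1K2)) = 1 / (1 + 10^+1.67 + 10^+0.03)
   = 1 / (1 + 46.774 + 1.0715) = 1/48.845 = 0.02047
[CO3²⁻] = α₂ × DIC = 0.02047 × 2.11 = 0.0432 mmol/kg

[CO3²⁻] = 0.0432 mmol/kg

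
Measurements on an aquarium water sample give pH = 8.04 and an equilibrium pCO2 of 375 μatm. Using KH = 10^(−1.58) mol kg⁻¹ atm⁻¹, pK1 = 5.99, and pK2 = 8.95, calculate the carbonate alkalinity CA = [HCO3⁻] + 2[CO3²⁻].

CA = 1.38 mmol/kg

[CO2*] = KH · pCO2 = 10^(−1.58) × 375×10^-6 = 9.864×10^-6 mol/kg
α₀ = 1/(1 + K1/[H⁺] + K1K2/[H⁺]²) = 1/(1 + 10^+2.05 + 10^+1.14) = 0.007874
DIC = [CO2*]/α₀ = 9.864×10^-6 / 0.007874 = 1.253 mmol/kg
CA = (α₁ + 2α₂)·DIC = (0.8834 + 2×0.1087) × 1.253 = 1.38 mmol/kg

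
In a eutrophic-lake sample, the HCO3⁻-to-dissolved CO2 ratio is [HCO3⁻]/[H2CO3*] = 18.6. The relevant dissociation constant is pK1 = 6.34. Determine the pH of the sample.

pH = 7.61

From K1 = [H⁺][HCO3⁻]/[H2CO3*]:  pH = pK1 + log₁₀([HCO3⁻]/[H2CO3*])
log₁₀(18.6) = +1.270
pH = 6.34 + (+1.270) = 7.61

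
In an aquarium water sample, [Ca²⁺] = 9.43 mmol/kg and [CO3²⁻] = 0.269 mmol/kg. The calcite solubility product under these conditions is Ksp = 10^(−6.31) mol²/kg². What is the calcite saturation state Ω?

Ksp = 10^(−6.31) = 4.898×10^-7
Ω = [Ca²⁺][CO3²⁻]/Ksp = (9.43×10^-3)(0.269×10^-3) / 4.898×10^-7 = 5.18

Ω = 5.18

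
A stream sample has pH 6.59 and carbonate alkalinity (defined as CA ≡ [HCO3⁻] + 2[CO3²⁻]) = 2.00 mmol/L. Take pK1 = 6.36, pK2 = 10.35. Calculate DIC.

CA = [HCO3⁻] + 2[CO3²⁻] = (α₁ + 2α₂)·DIC
At pH 6.59: [H⁺]/K1 = 10^-0.23 = 0.58884, K2/[H⁺] = 10^-3.76 = 0.00017378
α₁ = 1/(1 + 0.58884 + 0.00017378) = 1/1.5890 = 0.6293; α₂ = α₁·K2/[H⁺] = 0.0001094
α₁ + 2α₂ = 0.6295
DIC = CA / (α₁ + 2α₂) = 2.00 / 0.6295 = 3.18 mmol/L

DIC = 3.18 mmol/L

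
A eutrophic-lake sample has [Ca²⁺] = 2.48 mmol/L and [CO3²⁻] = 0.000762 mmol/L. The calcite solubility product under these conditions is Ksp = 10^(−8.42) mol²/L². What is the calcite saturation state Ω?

Ω = 0.497

Ksp = 10^(−8.42) = 3.802×10^-9
Ω = [Ca²⁺][CO3²⁻]/Ksp = (2.48×10^-3)(0.000762×10^-3) / 3.802×10^-9 = 0.497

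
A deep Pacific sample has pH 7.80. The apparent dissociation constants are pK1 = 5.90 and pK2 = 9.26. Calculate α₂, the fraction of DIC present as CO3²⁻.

α₂ = 1 / (1 + [H⁺]/K2 + [H⁺]²/(K1K2)) = 1 / (1 + 10^+1.46 + 10^-0.44)
   = 1 / (1 + 28.840 + 0.36308) = 1/30.203 = 0.03311

α₂ = 0.0331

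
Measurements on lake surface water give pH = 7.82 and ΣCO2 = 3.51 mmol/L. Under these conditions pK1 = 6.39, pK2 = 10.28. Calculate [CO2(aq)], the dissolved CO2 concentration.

α₀ = 1 / (1 + K1/[H⁺] + K1K2/[H⁺]²) = 1 / (1 + 10^+1.43 + 10^-1.03)
   = 1 / (1 + 26.915 + 0.093325) = 1/28.009 = 0.03570
[CO2*] = α₀ × DIC = 0.03570 × 3.51 = 0.125 mmol/L

[CO2*] = 0.125 mmol/L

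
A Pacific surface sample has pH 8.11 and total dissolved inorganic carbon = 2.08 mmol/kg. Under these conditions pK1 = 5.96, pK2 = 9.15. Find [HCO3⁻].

[HCO3⁻] = 1.89 mmol/kg

α₁ = 1 / (1 + [H⁺]/K1 + K2/[H⁺]) = 1 / (1 + 10^-2.15 + 10^-1.04)
   = 1 / (1 + 0.0070795 + 0.091201) = 1/1.0983 = 0.9105
[HCO3⁻] = α₁ × DIC = 0.9105 × 2.08 = 1.89 mmol/kg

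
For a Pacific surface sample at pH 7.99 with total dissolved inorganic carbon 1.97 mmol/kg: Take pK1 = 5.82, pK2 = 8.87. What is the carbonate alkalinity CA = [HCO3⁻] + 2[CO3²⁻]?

CA = [HCO3⁻] + 2[CO3²⁻] = (α₁ + 2α₂)·DIC
At pH 7.99: [H⁺]/K1 = 10^-2.17 = 0.0067608, K2/[H⁺] = 10^-0.88 = 0.13183
α₁ = 1/(1 + 0.0067608 + 0.13183) = 1/1.1386 = 0.8783; α₂ = α₁·K2/[H⁺] = 0.1158
α₁ + 2α₂ = 1.1098
CA = 1.1098 × 1.97 = 2.19 mmol/kg

CA = 2.19 mmol/kg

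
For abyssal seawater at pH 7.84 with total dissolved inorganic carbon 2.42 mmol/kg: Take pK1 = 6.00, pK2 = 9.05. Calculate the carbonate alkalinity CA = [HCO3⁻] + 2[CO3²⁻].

CA = [HCO3⁻] + 2[CO3²⁻] = (α₁ + 2α₂)·DIC
At pH 7.84: [H⁺]/K1 = 10^-1.84 = 0.014454, K2/[H⁺] = 10^-1.21 = 0.061660
α₁ = 1/(1 + 0.014454 + 0.061660) = 1/1.0761 = 0.9293; α₂ = α₁·K2/[H⁺] = 0.05730
α₁ + 2α₂ = 1.0439
CA = 1.0439 × 2.42 = 2.53 mmol/kg

CA = 2.53 mmol/kg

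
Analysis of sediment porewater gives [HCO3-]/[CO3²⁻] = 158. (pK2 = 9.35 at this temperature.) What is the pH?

From K2 = [H⁺][CO3²⁻]/[HCO3-]:  pH = pK2 − log₁₀([HCO3-]/[CO3²⁻])
log₁₀(158) = +2.199
pH = 9.35 − (+2.199) = 7.15

pH = 7.15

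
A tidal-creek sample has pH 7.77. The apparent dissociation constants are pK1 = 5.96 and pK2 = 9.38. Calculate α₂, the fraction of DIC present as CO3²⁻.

α₂ = 1 / (1 + [H⁺]/K2 + [H⁺]²/(K1K2)) = 1 / (1 + 10^+1.61 + 10^-0.20)
   = 1 / (1 + 40.738 + 0.63096) = 1/42.369 = 0.02360

α₂ = 0.0236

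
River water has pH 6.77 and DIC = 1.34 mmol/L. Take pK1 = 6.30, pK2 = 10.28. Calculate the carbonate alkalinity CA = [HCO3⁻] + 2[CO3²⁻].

CA = [HCO3⁻] + 2[CO3²⁻] = (α₁ + 2α₂)·DIC
At pH 6.77: [H⁺]/K1 = 10^-0.47 = 0.33884, K2/[H⁺] = 10^-3.51 = 0.00030903
α₁ = 1/(1 + 0.33884 + 0.00030903) = 1/1.3392 = 0.7467; α₂ = α₁·K2/[H⁺] = 0.0002308
α₁ + 2α₂ = 0.7472
CA = 0.7472 × 1.34 = 1.00 mmol/L

CA = 1.00 mmol/L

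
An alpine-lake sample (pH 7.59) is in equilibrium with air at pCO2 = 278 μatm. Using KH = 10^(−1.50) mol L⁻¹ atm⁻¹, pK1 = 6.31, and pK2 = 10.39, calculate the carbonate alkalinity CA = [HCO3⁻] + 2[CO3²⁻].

[CO2*] = KH · pCO2 = 10^(−1.50) × 278×10^-6 = 8.791×10^-6 mol/L
α₀ = 1/(1 + K1/[H⁺] + K1K2/[H⁺]²) = 1/(1 + 10^+1.28 + 10^-1.52) = 0.04979
DIC = [CO2*]/α₀ = 8.791×10^-6 / 0.04979 = 0.1766 mmol/L
CA = (α₁ + 2α₂)·DIC = (0.9487 + 2×0.001504) × 0.1766 = 0.168 mmol/L

CA = 0.168 mmol/L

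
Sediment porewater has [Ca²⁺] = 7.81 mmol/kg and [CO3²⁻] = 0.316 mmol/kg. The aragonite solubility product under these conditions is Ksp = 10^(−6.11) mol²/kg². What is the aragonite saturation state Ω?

Ksp = 10^(−6.11) = 7.762×10^-7
Ω = [Ca²⁺][CO3²⁻]/Ksp = (7.81×10^-3)(0.316×10^-3) / 7.762×10^-7 = 3.18

Ω = 3.18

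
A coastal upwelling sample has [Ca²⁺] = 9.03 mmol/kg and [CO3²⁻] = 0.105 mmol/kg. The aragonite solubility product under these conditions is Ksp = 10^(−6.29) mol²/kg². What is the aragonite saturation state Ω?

Ω = 1.85

Ksp = 10^(−6.29) = 5.129×10^-7
Ω = [Ca²⁺][CO3²⁻]/Ksp = (9.03×10^-3)(0.105×10^-3) / 5.129×10^-7 = 1.85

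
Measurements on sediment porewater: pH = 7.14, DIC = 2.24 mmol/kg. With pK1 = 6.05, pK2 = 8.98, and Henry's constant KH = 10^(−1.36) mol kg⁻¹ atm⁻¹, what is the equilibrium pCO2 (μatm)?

pCO2 = 3810 μatm

α₀ = 1 / (1 + K1/[H⁺] + K1K2/[H⁺]²) = 1 / (1 + 10^+1.09 + 10^-0.75)
   = 1 / (1 + 12.303 + 0.17783) = 1/13.481 = 0.07418
[CO2*] = α₀ × DIC = 0.07418 × 2.24 = 0.1662 mmol/kg
pCO2 = [CO2*]/KH = 1.662×10^-4 / 4.365×10^-2 = 3810 μatm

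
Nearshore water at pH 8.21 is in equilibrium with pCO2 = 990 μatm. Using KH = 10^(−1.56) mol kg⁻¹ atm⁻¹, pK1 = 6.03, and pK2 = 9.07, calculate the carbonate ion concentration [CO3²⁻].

[CO2*] = KH · pCO2 = 10^(−1.56) × 990×10^-6 = 2.727×10^-5 mol/kg
α₀ = 1/(1 + K1/[H⁺] + K1K2/[H⁺]²) = 1/(1 + 10^+2.18 + 10^+1.32) = 0.005772
DIC = [CO2*]/α₀ = 2.727×10^-5 / 0.005772 = 4.724 mmol/kg
[CO3²⁻] = α₂·DIC; α₂ = 0.1206, so [CO3²⁻] = 0.1206 × 4.724 = 0.570 mmol/kg

[CO3²⁻] = 0.570 mmol/kg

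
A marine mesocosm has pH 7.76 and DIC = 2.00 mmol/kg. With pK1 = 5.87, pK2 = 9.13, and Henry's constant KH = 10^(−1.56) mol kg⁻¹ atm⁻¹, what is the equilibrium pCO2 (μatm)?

α₀ = 1 / (1 + K1/[H⁺] + K1K2/[H⁺]²) = 1 / (1 + 10^+1.89 + 10^+0.52)
   = 1 / (1 + 77.625 + 3.3113) = 1/81.936 = 0.01220
[CO2*] = α₀ × DIC = 0.01220 × 2.00 = 0.02441 mmol/kg
pCO2 = [CO2*]/KH = 2.441×10^-5 / 2.754×10^-2 = 886 μatm

pCO2 = 886 μatm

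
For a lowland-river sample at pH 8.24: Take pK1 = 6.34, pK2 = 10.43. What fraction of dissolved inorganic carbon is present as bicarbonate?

α₁ = 1 / (1 + [H⁺]/K1 + K2/[H⁺]) = 1 / (1 + 10^-1.90 + 10^-2.19)
   = 1 / (1 + 0.012589 + 0.0064565) = 1/1.0190 = 0.9813

α₁ = 0.981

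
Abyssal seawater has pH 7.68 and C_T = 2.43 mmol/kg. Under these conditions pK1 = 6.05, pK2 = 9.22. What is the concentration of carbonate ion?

α₂ = 1 / (1 + [H⁺]/K2 + [H⁺]²/(K1K2)) = 1 / (1 + 10^+1.54 + 10^-0.09)
   = 1 / (1 + 34.674 + 0.81283) = 1/36.487 = 0.02741
[CO3²⁻] = α₂ × DIC = 0.02741 × 2.43 = 0.0666 mmol/kg

[CO3²⁻] = 0.0666 mmol/kg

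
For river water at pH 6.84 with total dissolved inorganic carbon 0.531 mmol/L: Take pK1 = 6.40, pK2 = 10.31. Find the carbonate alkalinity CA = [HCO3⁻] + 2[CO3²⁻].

CA = 0.390 mmol/L

CA = [HCO3⁻] + 2[CO3²⁻] = (α₁ + 2α₂)·DIC
At pH 6.84: [H⁺]/K1 = 10^-0.44 = 0.36308, K2/[H⁺] = 10^-3.47 = 0.00033884
α₁ = 1/(1 + 0.36308 + 0.00033884) = 1/1.3634 = 0.7335; α₂ = α₁·K2/[H⁺] = 0.0002485
α₁ + 2α₂ = 0.7339
CA = 0.7339 × 0.531 = 0.390 mmol/L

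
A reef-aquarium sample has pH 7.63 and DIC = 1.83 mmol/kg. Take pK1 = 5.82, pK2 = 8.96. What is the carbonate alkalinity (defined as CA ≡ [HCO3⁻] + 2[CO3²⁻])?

CA = [HCO3⁻] + 2[CO3²⁻] = (α₁ + 2α₂)·DIC
At pH 7.63: [H⁺]/K1 = 10^-1.81 = 0.015488, K2/[H⁺] = 10^-1.33 = 0.046774
α₁ = 1/(1 + 0.015488 + 0.046774) = 1/1.0623 = 0.9414; α₂ = α₁·K2/[H⁺] = 0.04403
α₁ + 2α₂ = 1.0295
CA = 1.0295 × 1.83 = 1.88 mmol/kg

CA = 1.88 mmol/kg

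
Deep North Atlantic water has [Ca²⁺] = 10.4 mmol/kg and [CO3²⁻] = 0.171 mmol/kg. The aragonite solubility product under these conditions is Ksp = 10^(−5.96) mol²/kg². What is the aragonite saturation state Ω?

Ω = 1.62

Ksp = 10^(−5.96) = 1.096×10^-6
Ω = [Ca²⁺][CO3²⁻]/Ksp = (10.4×10^-3)(0.171×10^-3) / 1.096×10^-6 = 1.62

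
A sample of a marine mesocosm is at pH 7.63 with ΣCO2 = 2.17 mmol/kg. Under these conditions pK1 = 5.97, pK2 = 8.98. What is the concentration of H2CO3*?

α₀ = 1 / (1 + K1/[H⁺] + K1K2/[H⁺]²) = 1 / (1 + 10^+1.66 + 10^+0.31)
   = 1 / (1 + 45.709 + 2.0417) = 1/48.751 = 0.02051
[CO2*] = α₀ × DIC = 0.02051 × 2.17 = 0.0445 mmol/kg

[CO2*] = 0.0445 mmol/kg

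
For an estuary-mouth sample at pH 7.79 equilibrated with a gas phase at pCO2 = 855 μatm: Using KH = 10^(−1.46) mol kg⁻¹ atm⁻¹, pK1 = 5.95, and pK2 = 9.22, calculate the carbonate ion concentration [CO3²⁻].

[CO2*] = KH · pCO2 = 10^(−1.46) × 855×10^-6 = 2.965×10^-5 mol/kg
α₀ = 1/(1 + K1/[H⁺] + K1K2/[H⁺]²) = 1/(1 + 10^+1.84 + 10^+0.41) = 0.01375
DIC = [CO2*]/α₀ = 2.965×10^-5 / 0.01375 = 2.157 mmol/kg
[CO3²⁻] = α₂·DIC; α₂ = 0.03533, so [CO3²⁻] = 0.03533 × 2.157 = 0.0762 mmol/kg

[CO3²⁻] = 0.0762 mmol/kg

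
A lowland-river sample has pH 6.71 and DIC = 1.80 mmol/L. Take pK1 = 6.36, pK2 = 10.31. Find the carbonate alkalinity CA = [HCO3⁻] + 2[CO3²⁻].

CA = 1.24 mmol/L

CA = [HCO3⁻] + 2[CO3²⁻] = (α₁ + 2α₂)·DIC
At pH 6.71: [H⁺]/K1 = 10^-0.35 = 0.44668, K2/[H⁺] = 10^-3.60 = 0.00025119
α₁ = 1/(1 + 0.44668 + 0.00025119) = 1/1.4469 = 0.6911; α₂ = α₁·K2/[H⁺] = 0.0001736
α₁ + 2α₂ = 0.6915
CA = 0.6915 × 1.80 = 1.24 mmol/L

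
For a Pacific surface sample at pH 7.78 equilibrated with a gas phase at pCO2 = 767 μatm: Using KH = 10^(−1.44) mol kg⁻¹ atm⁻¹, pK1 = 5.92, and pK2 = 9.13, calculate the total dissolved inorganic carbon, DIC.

[CO2*] = KH · pCO2 = 10^(−1.44) × 767×10^-6 = 2.785×10^-5 mol/kg
α₀ = 1/(1 + K1/[H⁺] + K1K2/[H⁺]²) = 1/(1 + 10^+1.86 + 10^+0.51) = 0.01304
DIC = [CO2*]/α₀ = 2.785×10^-5 / 0.01304 = 2.14 mmol/kg

DIC = 2.14 mmol/kg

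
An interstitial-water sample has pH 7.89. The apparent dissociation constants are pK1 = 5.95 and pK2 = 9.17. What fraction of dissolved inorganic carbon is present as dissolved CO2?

α₀ = 0.0108

α₀ = 1 / (1 + K1/[H⁺] + K1K2/[H⁺]²) = 1 / (1 + 10^+1.94 + 10^+0.66)
   = 1 / (1 + 87.096 + 4.5709) = 1/92.667 = 0.01079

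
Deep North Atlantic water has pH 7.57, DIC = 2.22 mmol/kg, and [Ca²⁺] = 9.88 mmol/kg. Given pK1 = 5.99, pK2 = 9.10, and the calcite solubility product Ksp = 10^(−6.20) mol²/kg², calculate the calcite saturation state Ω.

α₂ = 1 / (1 + [H⁺]/K2 + [H⁺]²/(K1K2)) = 1 / (1 + 10^+1.53 + 10^-0.05)
   = 1 / (1 + 33.884 + 0.89125) = 1/35.776 = 0.02795
[CO3²⁻] = α₂ × DIC = 0.02795 × 2.22 = 0.06205 mmol/kg
Ksp = 10^(−6.20) = 6.310×10^-7
Ω = [Ca²⁺][CO3²⁻]/Ksp = (9.88×10^-3)(6.205×10^-5) / 6.310×10^-7 = 0.972

Ω = 0.972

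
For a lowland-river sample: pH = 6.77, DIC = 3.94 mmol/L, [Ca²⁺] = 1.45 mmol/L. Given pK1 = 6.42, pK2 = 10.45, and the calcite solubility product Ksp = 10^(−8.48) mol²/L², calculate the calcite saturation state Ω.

α₂ = 1 / (1 + [H⁺]/K2 + [H⁺]²/(K1K2)) = 1 / (1 + 10^+3.68 + 10^+3.33)
   = 1 / (1 + 4786.3 + 2138.0) = 1/6925.3 = 0.0001444
[CO3²⁻] = α₂ × DIC = 0.0001444 × 3.94 = 0.0005689 mmol/L = 0.5689 μmol/L
Ksp = 10^(−8.48) = 3.311×10^-9
Ω = [Ca²⁺][CO3²⁻]/Ksp = (1.45×10^-3)(5.689×10^-7) / 3.311×10^-9 = 0.249

Ω = 0.249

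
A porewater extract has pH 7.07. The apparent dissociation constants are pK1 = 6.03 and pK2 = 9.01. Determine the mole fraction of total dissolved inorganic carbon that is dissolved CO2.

α₀ = 0.0827

α₀ = 1 / (1 + K1/[H⁺] + K1K2/[H⁺]²) = 1 / (1 + 10^+1.04 + 10^-0.90)
   = 1 / (1 + 10.965 + 0.12589) = 1/12.091 = 0.08271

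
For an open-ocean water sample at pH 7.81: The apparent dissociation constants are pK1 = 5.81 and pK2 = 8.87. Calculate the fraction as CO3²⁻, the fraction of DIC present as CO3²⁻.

α₂ = 1 / (1 + [H⁺]/K2 + [H⁺]²/(K1K2)) = 1 / (1 + 10^+1.06 + 10^-0.94)
   = 1 / (1 + 11.482 + 0.11482) = 1/12.596 = 0.07939

α₂ = 0.0794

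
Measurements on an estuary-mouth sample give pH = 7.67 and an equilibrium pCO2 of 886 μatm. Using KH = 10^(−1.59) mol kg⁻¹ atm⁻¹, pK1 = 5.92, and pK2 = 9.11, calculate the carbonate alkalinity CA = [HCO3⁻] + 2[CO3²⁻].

[CO2*] = KH · pCO2 = 10^(−1.59) × 886×10^-6 = 2.277×10^-5 mol/kg
α₀ = 1/(1 + K1/[H⁺] + K1K2/[H⁺]²) = 1/(1 + 10^+1.75 + 10^+0.31) = 0.01687
DIC = [CO2*]/α₀ = 2.277×10^-5 / 0.01687 = 1.350 mmol/kg
CA = (α₁ + 2α₂)·DIC = (0.9487 + 2×0.03444) × 1.350 = 1.37 mmol/kg

CA = 1.37 mmol/kg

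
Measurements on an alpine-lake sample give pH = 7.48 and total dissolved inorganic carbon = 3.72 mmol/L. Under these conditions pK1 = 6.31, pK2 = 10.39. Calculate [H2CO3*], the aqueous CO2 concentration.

[CO2*] = 0.235 mmol/L

α₀ = 1 / (1 + K1/[H⁺] + K1K2/[H⁺]²) = 1 / (1 + 10^+1.17 + 10^-1.74)
   = 1 / (1 + 14.791 + 0.018197) = 1/15.809 = 0.06325
[CO2*] = α₀ × DIC = 0.06325 × 3.72 = 0.235 mmol/L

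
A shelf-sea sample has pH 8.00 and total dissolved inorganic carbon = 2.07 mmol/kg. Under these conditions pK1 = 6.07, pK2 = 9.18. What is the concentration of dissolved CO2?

α₀ = 1 / (1 + K1/[H⁺] + K1K2/[H⁺]²) = 1 / (1 + 10^+1.93 + 10^+0.75)
   = 1 / (1 + 85.114 + 5.6234) = 1/91.737 = 0.01090
[CO2*] = α₀ × DIC = 0.01090 × 2.07 = 0.0226 mmol/kg

[CO2*] = 0.0226 mmol/kg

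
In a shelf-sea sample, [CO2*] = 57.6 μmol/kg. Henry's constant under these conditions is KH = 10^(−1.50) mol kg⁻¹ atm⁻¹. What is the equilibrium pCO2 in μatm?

pCO2 = 1820 μatm

KH = 10^(−1.50) = 3.162×10^-2 mol kg⁻¹ atm⁻¹
pCO2 = [CO2*]/KH = 57.6×10^-6 / 3.162×10^-2 = 1.82×10^-3 atm = 1820 μatm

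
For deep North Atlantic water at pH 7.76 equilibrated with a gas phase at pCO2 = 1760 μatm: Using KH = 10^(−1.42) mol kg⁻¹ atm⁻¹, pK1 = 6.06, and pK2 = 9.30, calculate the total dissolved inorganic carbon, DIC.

DIC = 3.52 mmol/kg

[CO2*] = KH · pCO2 = 10^(−1.42) × 1760×10^-6 = 6.691×10^-5 mol/kg
α₀ = 1/(1 + K1/[H⁺] + K1K2/[H⁺]²) = 1/(1 + 10^+1.70 + 10^+0.16) = 0.01902
DIC = [CO2*]/α₀ = 6.691×10^-5 / 0.01902 = 3.52 mmol/kg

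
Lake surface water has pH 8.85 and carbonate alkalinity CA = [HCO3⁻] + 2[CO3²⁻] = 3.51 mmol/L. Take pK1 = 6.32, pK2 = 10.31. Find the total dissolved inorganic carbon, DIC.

DIC = 3.41 mmol/L

CA = [HCO3⁻] + 2[CO3²⁻] = (α₁ + 2α₂)·DIC
At pH 8.85: [H⁺]/K1 = 10^-2.53 = 0.0029512, K2/[H⁺] = 10^-1.46 = 0.034674
α₁ = 1/(1 + 0.0029512 + 0.034674) = 1/1.0376 = 0.9637; α₂ = α₁·K2/[H⁺] = 0.03342
α₁ + 2α₂ = 1.0306
DIC = CA / (α₁ + 2α₂) = 3.51 / 1.0306 = 3.41 mmol/L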